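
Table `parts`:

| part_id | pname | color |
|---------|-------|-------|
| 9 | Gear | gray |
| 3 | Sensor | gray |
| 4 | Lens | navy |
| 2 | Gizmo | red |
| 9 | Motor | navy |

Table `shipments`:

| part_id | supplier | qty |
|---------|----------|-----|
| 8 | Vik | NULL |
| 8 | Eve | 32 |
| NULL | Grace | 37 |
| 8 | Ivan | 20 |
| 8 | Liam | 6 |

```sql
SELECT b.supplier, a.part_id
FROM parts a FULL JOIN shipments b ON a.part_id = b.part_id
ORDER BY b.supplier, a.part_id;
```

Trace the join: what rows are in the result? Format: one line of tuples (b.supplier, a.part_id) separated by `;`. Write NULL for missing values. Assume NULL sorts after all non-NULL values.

(Eve, NULL); (Grace, NULL); (Ivan, NULL); (Liam, NULL); (Vik, NULL); (NULL, 2); (NULL, 3); (NULL, 4); (NULL, 9); (NULL, 9)

FULL OUTER JOIN keeps every row from both sides; unmatched rows get NULL for the other side's columns.
Matching on a.part_id = b.part_id. A NULL in a compared column never satisfies the condition.
- part_id=9: no b row matches, row kept with b columns NULL.
- part_id=3: no b row matches, row kept with b columns NULL.
- part_id=4: no b row matches, row kept with b columns NULL.
- part_id=2: no b row matches, row kept with b columns NULL.
- part_id=9: no b row matches, row kept with b columns NULL.
- plus 5 unmatched b row(s), each kept with NULL a columns.
After projecting and ordering:
b.supplier | a.part_id
Eve | NULL
Grace | NULL
Ivan | NULL
Liam | NULL
Vik | NULL
NULL | 2
NULL | 3
NULL | 4
NULL | 9
NULL | 9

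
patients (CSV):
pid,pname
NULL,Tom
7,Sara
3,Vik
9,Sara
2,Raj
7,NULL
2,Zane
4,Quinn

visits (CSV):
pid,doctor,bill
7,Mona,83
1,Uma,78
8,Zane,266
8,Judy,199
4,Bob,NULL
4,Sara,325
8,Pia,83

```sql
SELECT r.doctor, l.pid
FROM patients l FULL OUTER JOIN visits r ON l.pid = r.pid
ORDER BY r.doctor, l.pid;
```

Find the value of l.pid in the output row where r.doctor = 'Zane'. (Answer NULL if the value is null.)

FULL OUTER JOIN keeps every row from both sides; unmatched rows get NULL for the other side's columns.
Matching on l.pid = r.pid. A NULL in a compared column never satisfies the condition.
- l[0] pid=NULL → no match; kept with NULLs on the r side.
- l[1] pid=7 → 1 match(es) in r → 1 row(s).
- l[2] pid=3 → no match; kept with NULLs on the r side.
- l[3] pid=9 → no match; kept with NULLs on the r side.
- l[4] pid=2 → no match; kept with NULLs on the r side.
- l[5] pid=7 → 1 match(es) in r → 1 row(s).
- l[6] pid=2 → no match; kept with NULLs on the r side.
- l[7] pid=4 → 2 match(es) in r → 2 row(s).
- plus 4 unmatched r row(s), each kept with NULL l columns.

NULL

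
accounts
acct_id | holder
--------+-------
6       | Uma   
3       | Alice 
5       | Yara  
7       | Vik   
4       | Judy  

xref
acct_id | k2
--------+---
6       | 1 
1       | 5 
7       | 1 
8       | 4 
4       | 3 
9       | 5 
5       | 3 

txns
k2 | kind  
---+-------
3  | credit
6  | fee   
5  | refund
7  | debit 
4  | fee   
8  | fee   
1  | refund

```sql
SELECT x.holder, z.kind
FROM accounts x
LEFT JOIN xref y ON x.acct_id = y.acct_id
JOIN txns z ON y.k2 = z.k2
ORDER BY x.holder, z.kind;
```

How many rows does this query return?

Evaluate left to right. First `accounts x LEFT JOIN xref y` on acct_id: 5 row(s).
Then INNER JOIN `txns z` on k2: keep only rows whose y.k2 appears in z.
Result: 4 row(s).

4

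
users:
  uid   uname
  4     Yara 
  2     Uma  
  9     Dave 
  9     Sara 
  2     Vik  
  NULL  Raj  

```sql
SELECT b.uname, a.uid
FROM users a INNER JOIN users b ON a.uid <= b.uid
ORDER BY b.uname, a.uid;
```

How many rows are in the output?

INNER JOIN keeps only pairs where the ON condition holds.
Matching on a.uid <= b.uid. A NULL in a compared column never satisfies the condition.
- uid=4: 3 matching b row(s), so 3 row(s) emitted.
- uid=2: 5 matching b row(s), so 5 row(s) emitted.
- uid=9: 2 matching b row(s), so 2 row(s) emitted.
- uid=9: 2 matching b row(s), so 2 row(s) emitted.
- uid=2: 5 matching b row(s), so 5 row(s) emitted.
- uid=NULL: no matching b row, dropped.
Total: 17 rows.

17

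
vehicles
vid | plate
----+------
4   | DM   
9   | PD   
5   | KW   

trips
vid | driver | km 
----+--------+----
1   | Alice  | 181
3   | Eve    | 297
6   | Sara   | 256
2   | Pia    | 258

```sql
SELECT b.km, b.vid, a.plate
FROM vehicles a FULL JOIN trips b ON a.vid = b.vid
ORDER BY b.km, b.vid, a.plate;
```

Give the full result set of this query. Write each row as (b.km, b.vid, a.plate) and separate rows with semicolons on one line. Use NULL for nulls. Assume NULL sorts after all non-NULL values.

FULL OUTER JOIN keeps every row from both sides; unmatched rows get NULL for the other side's columns.
Matching on a.vid = b.vid.
Matched pairs: 0; unmatched a rows kept: 3; unmatched b rows kept: 4.

(181, 1, NULL); (256, 6, NULL); (258, 2, NULL); (297, 3, NULL); (NULL, NULL, DM); (NULL, NULL, KW); (NULL, NULL, PD)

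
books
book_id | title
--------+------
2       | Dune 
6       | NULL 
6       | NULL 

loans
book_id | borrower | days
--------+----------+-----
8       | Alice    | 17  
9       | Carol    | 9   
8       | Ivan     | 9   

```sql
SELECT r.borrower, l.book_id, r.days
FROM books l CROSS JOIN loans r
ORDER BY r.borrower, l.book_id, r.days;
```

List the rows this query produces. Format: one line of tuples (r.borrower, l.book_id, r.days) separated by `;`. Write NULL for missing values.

CROSS JOIN pairs every row of `books` with every row of `loans`: 3 × 3 = 9 rows.
After projecting and ordering:
r.borrower | l.book_id | r.days
Alice | 2 | 17
Alice | 6 | 17
Alice | 6 | 17
Carol | 2 | 9
Carol | 6 | 9
Carol | 6 | 9
Ivan | 2 | 9
Ivan | 6 | 9
Ivan | 6 | 9

(Alice, 2, 17); (Alice, 6, 17); (Alice, 6, 17); (Carol, 2, 9); (Carol, 6, 9); (Carol, 6, 9); (Ivan, 2, 9); (Ivan, 6, 9); (Ivan, 6, 9)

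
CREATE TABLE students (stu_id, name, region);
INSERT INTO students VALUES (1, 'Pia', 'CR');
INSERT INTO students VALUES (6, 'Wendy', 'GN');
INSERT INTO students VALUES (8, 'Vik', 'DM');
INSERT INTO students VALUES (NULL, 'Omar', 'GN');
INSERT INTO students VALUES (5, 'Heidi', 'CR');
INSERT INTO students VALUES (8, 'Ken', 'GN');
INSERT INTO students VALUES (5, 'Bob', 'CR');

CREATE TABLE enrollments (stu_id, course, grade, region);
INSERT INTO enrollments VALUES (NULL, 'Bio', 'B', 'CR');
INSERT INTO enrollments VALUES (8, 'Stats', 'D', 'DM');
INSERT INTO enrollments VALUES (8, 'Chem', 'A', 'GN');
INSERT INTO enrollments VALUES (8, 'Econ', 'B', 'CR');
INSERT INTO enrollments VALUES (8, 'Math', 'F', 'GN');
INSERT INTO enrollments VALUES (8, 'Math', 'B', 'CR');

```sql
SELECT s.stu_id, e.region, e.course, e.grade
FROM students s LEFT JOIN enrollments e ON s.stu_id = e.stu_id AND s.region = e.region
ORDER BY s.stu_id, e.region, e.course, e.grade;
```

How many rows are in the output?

8

LEFT JOIN keeps every row from `students`; unmatched rows get NULL for `enrollments`'s columns.
Matching on s.stu_id = e.stu_id AND s.region = e.region. A NULL in a compared column never satisfies the condition.
- stu_id=1, region=CR: no e row matches, row kept with e columns NULL.
- stu_id=6, region=GN: no e row matches, row kept with e columns NULL.
- stu_id=8, region=DM: 1 matching e row(s), so 1 row(s) emitted.
- stu_id=NULL, region=GN: no e row matches, row kept with e columns NULL.
- stu_id=5, region=CR: no e row matches, row kept with e columns NULL.
- stu_id=8, region=GN: 2 matching e row(s), so 2 row(s) emitted.
- stu_id=5, region=CR: no e row matches, row kept with e columns NULL.
Total: 3 matched + 5 padded = 8 rows.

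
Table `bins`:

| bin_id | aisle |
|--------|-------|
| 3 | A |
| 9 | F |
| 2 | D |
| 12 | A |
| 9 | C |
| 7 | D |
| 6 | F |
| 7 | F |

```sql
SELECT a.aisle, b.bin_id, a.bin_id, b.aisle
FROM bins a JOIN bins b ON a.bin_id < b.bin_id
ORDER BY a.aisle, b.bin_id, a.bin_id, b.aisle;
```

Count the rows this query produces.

INNER JOIN keeps only pairs where the ON condition holds.
Matching on a.bin_id < b.bin_id.
- a (bin_id=3) pairs with 6 row(s) of b.
- a (bin_id=9) pairs with 1 row(s) of b.
- a (bin_id=2) pairs with 7 row(s) of b.
- a (bin_id=12) has no partner → excluded.
- a (bin_id=9) pairs with 1 row(s) of b.
- a (bin_id=7) pairs with 3 row(s) of b.
- a (bin_id=6) pairs with 5 row(s) of b.
- a (bin_id=7) pairs with 3 row(s) of b.
Total: 26 rows.

26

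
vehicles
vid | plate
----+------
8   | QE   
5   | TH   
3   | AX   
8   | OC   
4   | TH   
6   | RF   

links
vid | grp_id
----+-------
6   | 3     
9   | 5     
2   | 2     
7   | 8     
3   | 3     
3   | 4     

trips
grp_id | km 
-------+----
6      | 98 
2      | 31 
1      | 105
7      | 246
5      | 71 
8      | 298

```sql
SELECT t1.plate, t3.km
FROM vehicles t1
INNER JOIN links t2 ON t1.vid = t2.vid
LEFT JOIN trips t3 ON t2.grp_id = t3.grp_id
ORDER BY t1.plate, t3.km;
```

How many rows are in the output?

3

Evaluate left to right. First `vehicles t1 INNER JOIN links t2` on vid: 3 row(s).
Then LEFT JOIN `trips t3` on grp_id: each of those 3 rows is kept; rows whose t2.grp_id has no match in t3 get NULL for t3's columns.
Result: 3 row(s).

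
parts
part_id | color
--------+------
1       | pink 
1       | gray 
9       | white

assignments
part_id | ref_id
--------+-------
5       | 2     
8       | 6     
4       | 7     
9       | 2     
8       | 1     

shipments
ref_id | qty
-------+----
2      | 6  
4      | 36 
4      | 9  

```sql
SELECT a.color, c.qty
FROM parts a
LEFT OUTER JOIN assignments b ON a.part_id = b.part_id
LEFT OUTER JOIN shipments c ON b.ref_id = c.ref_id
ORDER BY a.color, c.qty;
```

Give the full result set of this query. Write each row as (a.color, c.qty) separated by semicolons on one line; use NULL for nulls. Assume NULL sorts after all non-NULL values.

Step 1 — a LEFT JOIN b on part_id → 3 row(s).
Then LEFT JOIN `shipments c` on ref_id: each of those 3 rows is kept; rows whose b.ref_id has no match in c get NULL for c's columns.

(gray, NULL); (pink, NULL); (white, 6)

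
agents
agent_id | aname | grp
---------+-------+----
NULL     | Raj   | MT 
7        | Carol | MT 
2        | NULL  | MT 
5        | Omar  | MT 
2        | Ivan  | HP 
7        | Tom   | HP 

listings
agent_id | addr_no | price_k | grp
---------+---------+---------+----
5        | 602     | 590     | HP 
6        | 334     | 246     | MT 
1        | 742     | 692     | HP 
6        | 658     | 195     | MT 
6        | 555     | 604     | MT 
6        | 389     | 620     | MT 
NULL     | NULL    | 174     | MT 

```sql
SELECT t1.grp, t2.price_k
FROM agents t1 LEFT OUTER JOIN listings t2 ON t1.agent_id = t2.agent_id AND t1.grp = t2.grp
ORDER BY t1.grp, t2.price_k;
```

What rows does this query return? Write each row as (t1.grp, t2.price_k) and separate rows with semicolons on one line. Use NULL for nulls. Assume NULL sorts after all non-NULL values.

LEFT JOIN keeps every row from `agents`; unmatched rows get NULL for `listings`'s columns.
Matching on t1.agent_id = t2.agent_id AND t1.grp = t2.grp. A NULL in a compared column never satisfies the condition.
Matched pairs: 0; unmatched t1 rows kept: 6.

(HP, NULL); (HP, NULL); (MT, NULL); (MT, NULL); (MT, NULL); (MT, NULL)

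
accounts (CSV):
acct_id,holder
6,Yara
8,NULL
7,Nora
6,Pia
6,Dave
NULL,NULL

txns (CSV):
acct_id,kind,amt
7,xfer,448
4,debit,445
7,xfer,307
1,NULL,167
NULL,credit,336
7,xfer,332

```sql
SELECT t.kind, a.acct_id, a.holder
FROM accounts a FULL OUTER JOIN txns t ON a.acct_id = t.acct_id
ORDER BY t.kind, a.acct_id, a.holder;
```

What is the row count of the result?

FULL OUTER JOIN keeps every row from both sides; unmatched rows get NULL for the other side's columns.
Matching on a.acct_id = t.acct_id. A NULL in a compared column never satisfies the condition.
- a (acct_id=6) has no partner → padded with NULL.
- a (acct_id=8) has no partner → padded with NULL.
- a (acct_id=7) pairs with 3 row(s) of t.
- a (acct_id=6) has no partner → padded with NULL.
- a (acct_id=6) has no partner → padded with NULL.
- a (acct_id=NULL) has no partner → padded with NULL.
- 3 t row(s) had no a match → kept, a columns NULL.
Total: 3 matched + 8 padded = 11 rows.

11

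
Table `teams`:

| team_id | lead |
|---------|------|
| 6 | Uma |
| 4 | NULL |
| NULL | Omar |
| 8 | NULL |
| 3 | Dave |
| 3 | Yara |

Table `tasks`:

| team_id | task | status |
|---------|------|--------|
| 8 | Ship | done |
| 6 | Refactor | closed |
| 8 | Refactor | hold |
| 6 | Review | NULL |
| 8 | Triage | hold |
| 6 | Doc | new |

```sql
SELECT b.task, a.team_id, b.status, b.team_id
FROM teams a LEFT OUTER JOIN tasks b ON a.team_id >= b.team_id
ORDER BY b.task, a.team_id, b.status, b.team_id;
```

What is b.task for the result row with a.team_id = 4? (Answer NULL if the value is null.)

LEFT JOIN keeps every row from `teams`; unmatched rows get NULL for `tasks`'s columns.
Matching on a.team_id >= b.team_id. A NULL in a compared column never satisfies the condition.
Matched pairs: 9; unmatched a rows kept: 4.

NULL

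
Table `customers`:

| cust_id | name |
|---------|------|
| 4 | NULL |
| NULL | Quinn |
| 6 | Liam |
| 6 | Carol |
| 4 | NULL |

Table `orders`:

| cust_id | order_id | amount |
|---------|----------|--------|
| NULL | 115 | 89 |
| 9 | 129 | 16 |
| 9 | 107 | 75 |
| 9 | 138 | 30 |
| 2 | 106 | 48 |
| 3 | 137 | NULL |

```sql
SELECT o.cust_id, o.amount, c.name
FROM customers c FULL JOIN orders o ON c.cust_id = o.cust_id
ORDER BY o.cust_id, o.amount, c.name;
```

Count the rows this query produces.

11

FULL OUTER JOIN keeps every row from both sides; unmatched rows get NULL for the other side's columns.
Matching on c.cust_id = o.cust_id. A NULL in a compared column never satisfies the condition.
- c (cust_id=4) has no partner → padded with NULL.
- c (cust_id=NULL) has no partner → padded with NULL.
- c (cust_id=6) has no partner → padded with NULL.
- c (cust_id=6) has no partner → padded with NULL.
- c (cust_id=4) has no partner → padded with NULL.
- plus 6 unmatched o row(s), each kept with NULL c columns.
Total: 0 matched + 11 padded = 11 rows.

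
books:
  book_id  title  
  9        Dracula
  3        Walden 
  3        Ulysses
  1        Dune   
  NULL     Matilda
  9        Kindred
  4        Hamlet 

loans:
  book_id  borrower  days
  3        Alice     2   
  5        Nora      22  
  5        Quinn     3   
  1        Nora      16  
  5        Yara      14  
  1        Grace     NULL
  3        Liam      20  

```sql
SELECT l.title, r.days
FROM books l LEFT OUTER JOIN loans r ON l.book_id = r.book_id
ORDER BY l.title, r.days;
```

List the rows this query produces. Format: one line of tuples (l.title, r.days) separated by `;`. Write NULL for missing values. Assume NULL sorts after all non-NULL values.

(Dracula, NULL); (Dune, 16); (Dune, NULL); (Hamlet, NULL); (Kindred, NULL); (Matilda, NULL); (Ulysses, 2); (Ulysses, 20); (Walden, 2); (Walden, 20)

LEFT JOIN keeps every row from `books`; unmatched rows get NULL for `loans`'s columns.
Matching on l.book_id = r.book_id. A NULL in a compared column never satisfies the condition.
- l[0] book_id=9 → no match; kept with NULLs on the r side.
- l[1] book_id=3 → 2 match(es) in r → 2 row(s).
- l[2] book_id=3 → 2 match(es) in r → 2 row(s).
- l[3] book_id=1 → 2 match(es) in r → 2 row(s).
- l[4] book_id=NULL → no match; kept with NULLs on the r side.
- l[5] book_id=9 → no match; kept with NULLs on the r side.
- l[6] book_id=4 → no match; kept with NULLs on the r side.
After projecting and ordering:
l.title | r.days
Dracula | NULL
Dune | 16
Dune | NULL
Hamlet | NULL
Kindred | NULL
Matilda | NULL
Ulysses | 2
Ulysses | 20
Walden | 2
Walden | 20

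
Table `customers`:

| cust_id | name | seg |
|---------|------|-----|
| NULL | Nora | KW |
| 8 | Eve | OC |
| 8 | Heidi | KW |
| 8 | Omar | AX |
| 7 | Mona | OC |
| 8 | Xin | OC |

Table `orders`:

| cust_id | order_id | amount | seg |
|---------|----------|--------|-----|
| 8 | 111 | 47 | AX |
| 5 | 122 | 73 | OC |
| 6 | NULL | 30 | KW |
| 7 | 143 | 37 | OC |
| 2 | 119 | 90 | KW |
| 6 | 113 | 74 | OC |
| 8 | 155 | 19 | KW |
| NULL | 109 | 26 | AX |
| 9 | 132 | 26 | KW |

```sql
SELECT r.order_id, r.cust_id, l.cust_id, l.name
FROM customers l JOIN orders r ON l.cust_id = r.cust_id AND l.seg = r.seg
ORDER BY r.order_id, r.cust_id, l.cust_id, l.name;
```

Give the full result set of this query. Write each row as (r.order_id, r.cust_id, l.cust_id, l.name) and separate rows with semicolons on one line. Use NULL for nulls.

(111, 8, 8, Omar); (143, 7, 7, Mona); (155, 8, 8, Heidi)

INNER JOIN keeps only pairs where the ON condition holds.
Matching on l.cust_id = r.cust_id AND l.seg = r.seg. A NULL in a compared column never satisfies the condition.
Matched pairs: 3.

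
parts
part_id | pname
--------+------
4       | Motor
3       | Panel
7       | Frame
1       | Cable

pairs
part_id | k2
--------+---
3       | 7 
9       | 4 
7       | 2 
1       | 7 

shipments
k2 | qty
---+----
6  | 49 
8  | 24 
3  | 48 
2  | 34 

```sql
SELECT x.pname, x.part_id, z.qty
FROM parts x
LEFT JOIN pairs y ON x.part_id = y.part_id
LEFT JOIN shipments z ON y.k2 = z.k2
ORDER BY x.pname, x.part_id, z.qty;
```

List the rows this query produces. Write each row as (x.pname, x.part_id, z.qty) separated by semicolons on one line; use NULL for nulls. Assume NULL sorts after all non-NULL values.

(Cable, 1, NULL); (Frame, 7, 34); (Motor, 4, NULL); (Panel, 3, NULL)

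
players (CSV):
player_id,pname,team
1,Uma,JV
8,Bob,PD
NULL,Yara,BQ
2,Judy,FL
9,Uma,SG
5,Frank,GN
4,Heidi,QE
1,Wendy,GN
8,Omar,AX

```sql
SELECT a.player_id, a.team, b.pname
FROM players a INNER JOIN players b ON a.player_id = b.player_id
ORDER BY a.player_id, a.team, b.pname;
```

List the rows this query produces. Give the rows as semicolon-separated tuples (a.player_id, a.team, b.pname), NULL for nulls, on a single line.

INNER JOIN keeps only pairs where the ON condition holds.
Matching on a.player_id = b.player_id. A NULL in a compared column never satisfies the condition.
Matched pairs: 12.

(1, GN, Uma); (1, GN, Wendy); (1, JV, Uma); (1, JV, Wendy); (2, FL, Judy); (4, QE, Heidi); (5, GN, Frank); (8, AX, Bob); (8, AX, Omar); (8, PD, Bob); (8, PD, Omar); (9, SG, Uma)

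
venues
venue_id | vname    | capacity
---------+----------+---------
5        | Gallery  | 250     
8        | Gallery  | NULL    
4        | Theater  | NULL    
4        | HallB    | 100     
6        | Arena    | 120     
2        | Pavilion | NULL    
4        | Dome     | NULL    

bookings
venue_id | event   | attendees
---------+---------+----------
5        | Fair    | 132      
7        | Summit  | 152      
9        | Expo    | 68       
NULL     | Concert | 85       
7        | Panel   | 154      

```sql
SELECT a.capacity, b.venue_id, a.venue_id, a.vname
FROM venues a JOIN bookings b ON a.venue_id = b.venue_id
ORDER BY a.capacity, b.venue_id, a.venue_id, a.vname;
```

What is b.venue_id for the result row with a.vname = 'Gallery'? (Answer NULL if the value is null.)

5

INNER JOIN keeps only pairs where the ON condition holds.
Matching on a.venue_id = b.venue_id. A NULL in a compared column never satisfies the condition.
Matched pairs: 1.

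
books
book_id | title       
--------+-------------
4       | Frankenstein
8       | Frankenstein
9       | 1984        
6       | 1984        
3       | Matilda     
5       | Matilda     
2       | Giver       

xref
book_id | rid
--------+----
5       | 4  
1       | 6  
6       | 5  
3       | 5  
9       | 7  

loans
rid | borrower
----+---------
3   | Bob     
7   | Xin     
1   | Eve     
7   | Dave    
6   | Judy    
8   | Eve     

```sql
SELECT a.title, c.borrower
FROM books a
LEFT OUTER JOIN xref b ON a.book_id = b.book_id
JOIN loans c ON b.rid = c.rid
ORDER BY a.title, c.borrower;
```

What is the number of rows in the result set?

Joins associate left-to-right: books LEFT JOIN xref on book_id gives 7 intermediate row(s).
Then INNER JOIN `loans c` on rid: keep only rows whose b.rid appears in c.
Result: 2 row(s).

2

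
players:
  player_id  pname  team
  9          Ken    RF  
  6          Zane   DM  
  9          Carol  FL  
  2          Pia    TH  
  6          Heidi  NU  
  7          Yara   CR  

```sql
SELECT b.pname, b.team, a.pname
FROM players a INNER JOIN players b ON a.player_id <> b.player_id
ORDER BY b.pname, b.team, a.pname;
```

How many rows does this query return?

INNER JOIN keeps only pairs where the ON condition holds.
Matching on a.player_id <> b.player_id.
- a[0] player_id=9 → 4 match(es) in b → 4 row(s).
- a[1] player_id=6 → 4 match(es) in b → 4 row(s).
- a[2] player_id=9 → 4 match(es) in b → 4 row(s).
- a[3] player_id=2 → 5 match(es) in b → 5 row(s).
- a[4] player_id=6 → 4 match(es) in b → 4 row(s).
- a[5] player_id=7 → 5 match(es) in b → 5 row(s).
Total: 26 rows.

26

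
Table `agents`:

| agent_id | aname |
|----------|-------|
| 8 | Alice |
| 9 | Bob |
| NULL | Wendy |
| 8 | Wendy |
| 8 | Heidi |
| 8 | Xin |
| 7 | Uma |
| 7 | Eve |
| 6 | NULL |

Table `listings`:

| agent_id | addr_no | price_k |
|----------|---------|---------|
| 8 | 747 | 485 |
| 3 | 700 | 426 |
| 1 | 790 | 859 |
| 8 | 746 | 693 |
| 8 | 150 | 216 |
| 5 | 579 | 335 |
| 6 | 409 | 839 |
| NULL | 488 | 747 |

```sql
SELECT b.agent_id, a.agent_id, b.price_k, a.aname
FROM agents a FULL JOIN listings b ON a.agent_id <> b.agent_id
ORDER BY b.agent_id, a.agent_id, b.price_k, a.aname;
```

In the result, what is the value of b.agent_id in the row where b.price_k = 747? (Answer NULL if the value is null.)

FULL OUTER JOIN keeps every row from both sides; unmatched rows get NULL for the other side's columns.
Matching on a.agent_id <> b.agent_id. A NULL in a compared column never satisfies the condition.
- a (agent_id=8) pairs with 4 row(s) of b.
- a (agent_id=9) pairs with 7 row(s) of b.
- a (agent_id=NULL) has no partner → padded with NULL.
- a (agent_id=8) pairs with 4 row(s) of b.
- a (agent_id=8) pairs with 4 row(s) of b.
- a (agent_id=8) pairs with 4 row(s) of b.
- a (agent_id=7) pairs with 7 row(s) of b.
- a (agent_id=7) pairs with 7 row(s) of b.
- a (agent_id=6) pairs with 6 row(s) of b.
- 1 row(s) from b found no a partner → padded with NULL.

NULL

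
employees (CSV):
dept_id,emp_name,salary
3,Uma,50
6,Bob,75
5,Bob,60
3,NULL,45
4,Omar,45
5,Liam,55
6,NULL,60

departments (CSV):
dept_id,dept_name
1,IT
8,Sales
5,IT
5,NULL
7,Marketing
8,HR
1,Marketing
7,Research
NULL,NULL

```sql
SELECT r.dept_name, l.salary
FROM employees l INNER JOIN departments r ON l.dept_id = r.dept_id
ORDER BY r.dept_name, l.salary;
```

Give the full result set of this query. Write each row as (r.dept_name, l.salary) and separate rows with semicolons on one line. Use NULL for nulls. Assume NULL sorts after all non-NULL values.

INNER JOIN keeps only pairs where the ON condition holds.
Matching on l.dept_id = r.dept_id. A NULL in a compared column never satisfies the condition.
- l (dept_id=3) has no partner → excluded.
- l (dept_id=6) has no partner → excluded.
- l (dept_id=5) pairs with 2 row(s) of r.
- l (dept_id=3) has no partner → excluded.
- l (dept_id=4) has no partner → excluded.
- l (dept_id=5) pairs with 2 row(s) of r.
- l (dept_id=6) has no partner → excluded.
After projecting and ordering:
r.dept_name | l.salary
IT | 55
IT | 60
NULL | 55
NULL | 60

(IT, 55); (IT, 60); (NULL, 55); (NULL, 60)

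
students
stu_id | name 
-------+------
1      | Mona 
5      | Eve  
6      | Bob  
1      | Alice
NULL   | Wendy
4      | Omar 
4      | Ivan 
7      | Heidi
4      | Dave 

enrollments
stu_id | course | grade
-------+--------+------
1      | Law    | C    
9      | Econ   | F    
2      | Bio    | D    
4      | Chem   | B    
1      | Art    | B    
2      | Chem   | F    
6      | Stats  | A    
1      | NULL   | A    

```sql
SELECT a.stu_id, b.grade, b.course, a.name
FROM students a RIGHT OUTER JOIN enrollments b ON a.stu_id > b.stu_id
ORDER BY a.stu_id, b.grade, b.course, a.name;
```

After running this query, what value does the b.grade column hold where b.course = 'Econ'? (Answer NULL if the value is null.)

F

RIGHT JOIN keeps every row from `enrollments`; unmatched rows get NULL for `students`'s columns.
Matching on a.stu_id > b.stu_id. A NULL in a compared column never satisfies the condition.
- stu_id=1: no matching b row.
- stu_id=5: 6 matching b row(s), so 6 row(s) emitted.
- stu_id=6: 6 matching b row(s), so 6 row(s) emitted.
- stu_id=1: no matching b row.
- stu_id=NULL: no matching b row.
- stu_id=4: 5 matching b row(s), so 5 row(s) emitted.
- stu_id=4: 5 matching b row(s), so 5 row(s) emitted.
- stu_id=7: 7 matching b row(s), so 7 row(s) emitted.
- stu_id=4: 5 matching b row(s), so 5 row(s) emitted.
- 1 row(s) from b found no a partner → padded with NULL.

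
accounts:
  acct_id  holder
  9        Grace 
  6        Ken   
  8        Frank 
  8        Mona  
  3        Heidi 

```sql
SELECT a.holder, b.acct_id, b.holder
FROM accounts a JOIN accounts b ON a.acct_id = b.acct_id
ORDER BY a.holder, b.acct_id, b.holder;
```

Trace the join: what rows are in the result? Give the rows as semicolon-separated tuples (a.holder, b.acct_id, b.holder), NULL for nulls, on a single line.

(Frank, 8, Frank); (Frank, 8, Mona); (Grace, 9, Grace); (Heidi, 3, Heidi); (Ken, 6, Ken); (Mona, 8, Frank); (Mona, 8, Mona)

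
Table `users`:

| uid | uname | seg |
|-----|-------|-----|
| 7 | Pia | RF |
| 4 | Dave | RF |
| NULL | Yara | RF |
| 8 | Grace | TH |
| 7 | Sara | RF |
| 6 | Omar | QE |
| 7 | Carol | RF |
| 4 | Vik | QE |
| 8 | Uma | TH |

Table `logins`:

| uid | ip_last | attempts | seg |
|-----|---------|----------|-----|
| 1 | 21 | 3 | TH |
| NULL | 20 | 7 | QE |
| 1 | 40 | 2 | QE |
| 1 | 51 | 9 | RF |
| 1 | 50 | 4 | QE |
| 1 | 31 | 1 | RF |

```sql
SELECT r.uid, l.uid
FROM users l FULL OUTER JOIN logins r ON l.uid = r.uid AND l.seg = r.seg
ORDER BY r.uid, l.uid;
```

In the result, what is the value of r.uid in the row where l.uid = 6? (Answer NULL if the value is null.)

FULL OUTER JOIN keeps every row from both sides; unmatched rows get NULL for the other side's columns.
Matching on l.uid = r.uid AND l.seg = r.seg. A NULL in a compared column never satisfies the condition.
- l (uid=7, seg=RF) has no partner → padded with NULL.
- l (uid=4, seg=RF) has no partner → padded with NULL.
- l (uid=NULL, seg=RF) has no partner → padded with NULL.
- l (uid=8, seg=TH) has no partner → padded with NULL.
- l (uid=7, seg=RF) has no partner → padded with NULL.
- l (uid=6, seg=QE) has no partner → padded with NULL.
- l (uid=7, seg=RF) has no partner → padded with NULL.
- l (uid=4, seg=QE) has no partner → padded with NULL.
- l (uid=8, seg=TH) has no partner → padded with NULL.
- 6 row(s) from r found no l partner → padded with NULL.

NULL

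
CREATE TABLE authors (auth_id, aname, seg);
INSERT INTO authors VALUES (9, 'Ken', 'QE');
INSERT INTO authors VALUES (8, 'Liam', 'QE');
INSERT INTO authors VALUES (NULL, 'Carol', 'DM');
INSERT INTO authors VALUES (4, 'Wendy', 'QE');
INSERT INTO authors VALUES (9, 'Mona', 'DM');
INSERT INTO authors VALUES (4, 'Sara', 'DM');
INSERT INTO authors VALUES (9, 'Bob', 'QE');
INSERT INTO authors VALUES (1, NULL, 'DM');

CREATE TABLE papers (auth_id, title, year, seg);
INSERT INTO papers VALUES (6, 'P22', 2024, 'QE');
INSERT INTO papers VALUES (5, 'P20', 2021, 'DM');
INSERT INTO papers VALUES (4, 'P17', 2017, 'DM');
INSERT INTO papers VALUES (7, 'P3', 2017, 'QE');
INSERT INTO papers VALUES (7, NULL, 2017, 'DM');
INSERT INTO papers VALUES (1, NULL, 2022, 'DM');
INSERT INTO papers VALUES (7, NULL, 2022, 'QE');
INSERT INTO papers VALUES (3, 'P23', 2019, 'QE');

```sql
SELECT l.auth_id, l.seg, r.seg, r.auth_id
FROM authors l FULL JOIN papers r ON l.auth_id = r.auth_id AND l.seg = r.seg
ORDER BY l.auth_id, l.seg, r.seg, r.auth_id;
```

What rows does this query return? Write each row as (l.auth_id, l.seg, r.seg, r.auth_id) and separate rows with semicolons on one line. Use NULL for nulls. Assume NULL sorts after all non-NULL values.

(1, DM, DM, 1); (4, DM, DM, 4); (4, QE, NULL, NULL); (8, QE, NULL, NULL); (9, DM, NULL, NULL); (9, QE, NULL, NULL); (9, QE, NULL, NULL); (NULL, DM, NULL, NULL); (NULL, NULL, DM, 5); (NULL, NULL, DM, 7); (NULL, NULL, QE, 3); (NULL, NULL, QE, 6); (NULL, NULL, QE, 7); (NULL, NULL, QE, 7)

FULL OUTER JOIN keeps every row from both sides; unmatched rows get NULL for the other side's columns.
Matching on l.auth_id = r.auth_id AND l.seg = r.seg. A NULL in a compared column never satisfies the condition.
- l row (auth_id=9, seg=QE): no match → kept, r columns NULL.
- l row (auth_id=8, seg=QE): no match → kept, r columns NULL.
- l row (auth_id=NULL, seg=DM): no match → kept, r columns NULL.
- l row (auth_id=4, seg=QE): no match → kept, r columns NULL.
- l row (auth_id=9, seg=DM): no match → kept, r columns NULL.
- l row (auth_id=4, seg=DM): matches 1 r row(s) → 1 output row(s).
- l row (auth_id=9, seg=QE): no match → kept, r columns NULL.
- l row (auth_id=1, seg=DM): matches 1 r row(s) → 1 output row(s).
- plus 6 unmatched r row(s), each kept with NULL l columns.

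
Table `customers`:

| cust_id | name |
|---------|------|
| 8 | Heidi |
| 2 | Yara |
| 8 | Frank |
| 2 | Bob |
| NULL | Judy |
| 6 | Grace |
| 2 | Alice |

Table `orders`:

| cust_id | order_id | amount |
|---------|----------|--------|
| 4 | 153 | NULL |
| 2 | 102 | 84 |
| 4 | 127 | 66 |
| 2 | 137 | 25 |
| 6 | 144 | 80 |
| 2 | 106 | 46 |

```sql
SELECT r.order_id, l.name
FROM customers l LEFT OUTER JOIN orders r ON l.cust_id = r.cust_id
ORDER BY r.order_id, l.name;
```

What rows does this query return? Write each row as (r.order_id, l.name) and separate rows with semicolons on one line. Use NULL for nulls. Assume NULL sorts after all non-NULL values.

LEFT JOIN keeps every row from `customers`; unmatched rows get NULL for `orders`'s columns.
Matching on l.cust_id = r.cust_id. A NULL in a compared column never satisfies the condition.
- cust_id=8: no r row matches, row kept with r columns NULL.
- cust_id=2: 3 matching r row(s), so 3 row(s) emitted.
- cust_id=8: no r row matches, row kept with r columns NULL.
- cust_id=2: 3 matching r row(s), so 3 row(s) emitted.
- cust_id=NULL: no r row matches, row kept with r columns NULL.
- cust_id=6: 1 matching r row(s), so 1 row(s) emitted.
- cust_id=2: 3 matching r row(s), so 3 row(s) emitted.

(102, Alice); (102, Bob); (102, Yara); (106, Alice); (106, Bob); (106, Yara); (137, Alice); (137, Bob); (137, Yara); (144, Grace); (NULL, Frank); (NULL, Heidi); (NULL, Judy)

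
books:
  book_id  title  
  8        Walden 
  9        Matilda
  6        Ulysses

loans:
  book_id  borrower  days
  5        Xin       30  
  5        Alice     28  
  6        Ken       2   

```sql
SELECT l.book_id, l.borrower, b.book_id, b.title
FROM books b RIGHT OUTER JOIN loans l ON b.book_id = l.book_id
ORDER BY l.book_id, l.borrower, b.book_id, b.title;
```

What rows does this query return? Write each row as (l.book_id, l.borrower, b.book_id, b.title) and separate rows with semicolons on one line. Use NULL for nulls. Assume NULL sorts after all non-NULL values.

(5, Alice, NULL, NULL); (5, Xin, NULL, NULL); (6, Ken, 6, Ulysses)

RIGHT JOIN keeps every row from `loans`; unmatched rows get NULL for `books`'s columns.
Matching on b.book_id = l.book_id.
Matched pairs: 1; unmatched l rows kept: 2.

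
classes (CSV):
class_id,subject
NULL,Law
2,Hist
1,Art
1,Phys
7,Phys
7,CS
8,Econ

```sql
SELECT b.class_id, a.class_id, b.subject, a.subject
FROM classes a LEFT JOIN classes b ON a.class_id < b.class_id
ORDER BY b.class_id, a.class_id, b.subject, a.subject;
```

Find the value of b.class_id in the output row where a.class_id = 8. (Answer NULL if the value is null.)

NULL

LEFT JOIN keeps every row from `classes a`; unmatched rows get NULL for `classes b`'s columns.
Matching on a.class_id < b.class_id. A NULL in a compared column never satisfies the condition.
- a (class_id=NULL) has no partner → padded with NULL.
- a (class_id=2) pairs with 3 row(s) of b.
- a (class_id=1) pairs with 4 row(s) of b.
- a (class_id=1) pairs with 4 row(s) of b.
- a (class_id=7) pairs with 1 row(s) of b.
- a (class_id=7) pairs with 1 row(s) of b.
- a (class_id=8) has no partner → padded with NULL.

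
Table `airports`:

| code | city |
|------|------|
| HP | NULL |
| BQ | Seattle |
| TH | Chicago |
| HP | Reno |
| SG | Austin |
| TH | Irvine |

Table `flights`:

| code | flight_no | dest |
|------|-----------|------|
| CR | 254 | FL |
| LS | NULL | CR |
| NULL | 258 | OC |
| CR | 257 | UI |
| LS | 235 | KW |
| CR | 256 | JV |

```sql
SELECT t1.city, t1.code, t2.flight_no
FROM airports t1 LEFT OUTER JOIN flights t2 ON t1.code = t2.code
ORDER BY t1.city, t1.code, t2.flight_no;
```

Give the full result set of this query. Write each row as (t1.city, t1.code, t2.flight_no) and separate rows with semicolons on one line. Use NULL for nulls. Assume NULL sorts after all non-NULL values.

(Austin, SG, NULL); (Chicago, TH, NULL); (Irvine, TH, NULL); (Reno, HP, NULL); (Seattle, BQ, NULL); (NULL, HP, NULL)

LEFT JOIN keeps every row from `airports`; unmatched rows get NULL for `flights`'s columns.
Matching on t1.code = t2.code. A NULL in a compared column never satisfies the condition.
- t1 row (code=HP): no match → kept, t2 columns NULL.
- t1 row (code=BQ): no match → kept, t2 columns NULL.
- t1 row (code=TH): no match → kept, t2 columns NULL.
- t1 row (code=HP): no match → kept, t2 columns NULL.
- t1 row (code=SG): no match → kept, t2 columns NULL.
- t1 row (code=TH): no match → kept, t2 columns NULL.
After projecting and ordering:
t1.city | t1.code | t2.flight_no
Austin | SG | NULL
Chicago | TH | NULL
Irvine | TH | NULL
Reno | HP | NULL
Seattle | BQ | NULL
NULL | HP | NULL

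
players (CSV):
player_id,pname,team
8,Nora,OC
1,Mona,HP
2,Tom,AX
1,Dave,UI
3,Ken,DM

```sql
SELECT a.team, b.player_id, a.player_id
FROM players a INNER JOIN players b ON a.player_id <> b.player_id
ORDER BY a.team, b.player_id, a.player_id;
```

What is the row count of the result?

INNER JOIN keeps only pairs where the ON condition holds.
Matching on a.player_id <> b.player_id.
- a (player_id=8) pairs with 4 row(s) of b.
- a (player_id=1) pairs with 3 row(s) of b.
- a (player_id=2) pairs with 4 row(s) of b.
- a (player_id=1) pairs with 3 row(s) of b.
- a (player_id=3) pairs with 4 row(s) of b.
Total: 18 rows.

18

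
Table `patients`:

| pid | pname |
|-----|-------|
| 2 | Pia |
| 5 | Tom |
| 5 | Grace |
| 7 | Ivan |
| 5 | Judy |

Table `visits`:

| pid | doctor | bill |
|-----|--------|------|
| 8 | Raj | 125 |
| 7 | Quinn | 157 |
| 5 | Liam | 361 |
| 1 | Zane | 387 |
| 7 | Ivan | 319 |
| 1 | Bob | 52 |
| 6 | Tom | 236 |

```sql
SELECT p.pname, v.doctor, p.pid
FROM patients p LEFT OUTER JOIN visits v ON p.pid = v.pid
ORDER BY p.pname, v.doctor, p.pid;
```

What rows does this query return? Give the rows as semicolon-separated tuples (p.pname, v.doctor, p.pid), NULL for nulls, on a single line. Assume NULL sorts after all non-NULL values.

(Grace, Liam, 5); (Ivan, Ivan, 7); (Ivan, Quinn, 7); (Judy, Liam, 5); (Pia, NULL, 2); (Tom, Liam, 5)

LEFT JOIN keeps every row from `patients`; unmatched rows get NULL for `visits`'s columns.
Matching on p.pid = v.pid.
- p row (pid=2): no match → kept, v columns NULL.
- p row (pid=5): matches 1 v row(s) → 1 output row(s).
- p row (pid=5): matches 1 v row(s) → 1 output row(s).
- p row (pid=7): matches 2 v row(s) → 2 output row(s).
- p row (pid=5): matches 1 v row(s) → 1 output row(s).
After projecting and ordering:
p.pname | v.doctor | p.pid
Grace | Liam | 5
Ivan | Ivan | 7
Ivan | Quinn | 7
Judy | Liam | 5
Pia | NULL | 2
Tom | Liam | 5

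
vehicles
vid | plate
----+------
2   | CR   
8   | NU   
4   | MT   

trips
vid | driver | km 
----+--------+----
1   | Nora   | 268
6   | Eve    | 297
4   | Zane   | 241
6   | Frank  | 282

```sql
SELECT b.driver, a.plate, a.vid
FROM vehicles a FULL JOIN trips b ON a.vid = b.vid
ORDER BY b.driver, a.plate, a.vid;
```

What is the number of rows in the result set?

6

FULL OUTER JOIN keeps every row from both sides; unmatched rows get NULL for the other side's columns.
Matching on a.vid = b.vid.
- a row (vid=2): no match → kept, b columns NULL.
- a row (vid=8): no match → kept, b columns NULL.
- a row (vid=4): matches 1 b row(s) → 1 output row(s).
- 3 b row(s) had no a match → kept, a columns NULL.
Total: 1 matched + 5 padded = 6 rows.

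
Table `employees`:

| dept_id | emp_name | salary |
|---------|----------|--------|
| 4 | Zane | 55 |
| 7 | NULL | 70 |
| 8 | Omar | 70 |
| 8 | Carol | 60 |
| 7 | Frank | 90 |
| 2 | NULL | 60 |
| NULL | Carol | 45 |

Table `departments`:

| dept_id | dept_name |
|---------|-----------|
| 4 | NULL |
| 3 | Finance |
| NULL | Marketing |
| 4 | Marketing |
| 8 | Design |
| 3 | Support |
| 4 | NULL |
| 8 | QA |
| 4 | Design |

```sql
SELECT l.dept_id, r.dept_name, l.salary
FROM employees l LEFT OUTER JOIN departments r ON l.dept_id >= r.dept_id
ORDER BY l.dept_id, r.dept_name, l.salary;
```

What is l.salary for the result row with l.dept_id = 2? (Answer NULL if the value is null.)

LEFT JOIN keeps every row from `employees`; unmatched rows get NULL for `departments`'s columns.
Matching on l.dept_id >= r.dept_id. A NULL in a compared column never satisfies the condition.
Matched pairs: 34; unmatched l rows kept: 2.

60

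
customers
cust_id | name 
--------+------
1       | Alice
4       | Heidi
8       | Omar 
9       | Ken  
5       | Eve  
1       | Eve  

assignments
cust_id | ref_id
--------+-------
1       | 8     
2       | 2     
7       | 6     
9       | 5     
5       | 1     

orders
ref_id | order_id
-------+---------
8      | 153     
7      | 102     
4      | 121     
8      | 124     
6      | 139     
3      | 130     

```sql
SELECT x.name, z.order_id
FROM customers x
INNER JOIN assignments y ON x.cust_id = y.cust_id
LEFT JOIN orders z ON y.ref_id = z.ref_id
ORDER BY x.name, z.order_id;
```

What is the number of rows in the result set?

6

Step 1 — x INNER JOIN y on cust_id → 4 row(s).
Then LEFT JOIN `orders z` on ref_id: each of those 4 rows is kept; rows whose y.ref_id has no match in z get NULL for z's columns.
Result: 6 row(s).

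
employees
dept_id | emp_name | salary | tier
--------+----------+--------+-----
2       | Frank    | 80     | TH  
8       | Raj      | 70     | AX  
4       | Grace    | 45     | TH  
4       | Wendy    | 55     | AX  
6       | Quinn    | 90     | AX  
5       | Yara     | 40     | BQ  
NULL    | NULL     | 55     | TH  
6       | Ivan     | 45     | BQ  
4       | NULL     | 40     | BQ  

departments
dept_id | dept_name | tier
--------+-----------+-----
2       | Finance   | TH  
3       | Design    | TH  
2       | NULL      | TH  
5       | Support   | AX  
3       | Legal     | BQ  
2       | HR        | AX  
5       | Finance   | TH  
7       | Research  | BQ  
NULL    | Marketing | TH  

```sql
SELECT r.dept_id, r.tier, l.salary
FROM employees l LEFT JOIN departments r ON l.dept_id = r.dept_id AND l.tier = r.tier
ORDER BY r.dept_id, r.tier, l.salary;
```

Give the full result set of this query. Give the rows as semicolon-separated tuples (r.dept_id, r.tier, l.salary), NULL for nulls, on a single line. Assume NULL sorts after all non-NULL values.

(2, TH, 80); (2, TH, 80); (NULL, NULL, 40); (NULL, NULL, 40); (NULL, NULL, 45); (NULL, NULL, 45); (NULL, NULL, 55); (NULL, NULL, 55); (NULL, NULL, 70); (NULL, NULL, 90)

LEFT JOIN keeps every row from `employees`; unmatched rows get NULL for `departments`'s columns.
Matching on l.dept_id = r.dept_id AND l.tier = r.tier. A NULL in a compared column never satisfies the condition.
Matched pairs: 2; unmatched l rows kept: 8.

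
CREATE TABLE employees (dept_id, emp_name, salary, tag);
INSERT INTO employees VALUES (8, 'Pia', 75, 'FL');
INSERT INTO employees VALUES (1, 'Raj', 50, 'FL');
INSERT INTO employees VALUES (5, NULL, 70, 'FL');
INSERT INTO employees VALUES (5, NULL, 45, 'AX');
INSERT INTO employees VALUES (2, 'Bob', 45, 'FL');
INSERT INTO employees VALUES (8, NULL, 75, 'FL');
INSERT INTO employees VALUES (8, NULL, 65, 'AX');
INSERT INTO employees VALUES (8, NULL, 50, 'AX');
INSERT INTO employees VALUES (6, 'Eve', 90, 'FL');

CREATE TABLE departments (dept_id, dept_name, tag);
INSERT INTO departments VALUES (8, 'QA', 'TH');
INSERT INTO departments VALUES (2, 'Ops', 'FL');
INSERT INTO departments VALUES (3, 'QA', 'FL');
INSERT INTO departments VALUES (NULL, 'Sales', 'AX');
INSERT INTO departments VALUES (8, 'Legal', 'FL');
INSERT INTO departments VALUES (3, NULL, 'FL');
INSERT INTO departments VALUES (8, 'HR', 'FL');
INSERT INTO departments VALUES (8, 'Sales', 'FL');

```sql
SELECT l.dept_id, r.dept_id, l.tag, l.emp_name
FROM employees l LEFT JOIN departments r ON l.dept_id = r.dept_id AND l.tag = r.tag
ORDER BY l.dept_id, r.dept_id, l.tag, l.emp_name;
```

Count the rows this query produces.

LEFT JOIN keeps every row from `employees`; unmatched rows get NULL for `departments`'s columns.
Matching on l.dept_id = r.dept_id AND l.tag = r.tag. A NULL in a compared column never satisfies the condition.
Matched pairs: 7; unmatched l rows kept: 6.
Total: 7 matched + 6 padded = 13 rows.

13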